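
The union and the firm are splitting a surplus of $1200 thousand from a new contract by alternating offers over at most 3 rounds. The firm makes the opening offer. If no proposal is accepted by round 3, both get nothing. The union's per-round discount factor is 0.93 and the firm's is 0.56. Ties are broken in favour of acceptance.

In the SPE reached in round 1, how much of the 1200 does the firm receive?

708.96

Round 3 (the firm proposes): the union will accept anything ≥ 0, so the firm offers 0 and keeps 1200.
Round 2 (the union proposes): the firm can get 1200 next round, worth 0.56 × 1200 = 672 now. The union offers 672 and keeps 1200 − 672 = 528.
Round 1 (the firm proposes): the union can get 528 next round, worth 0.93 × 528 = 491.04 now; the firm offers that and keeps 708.96.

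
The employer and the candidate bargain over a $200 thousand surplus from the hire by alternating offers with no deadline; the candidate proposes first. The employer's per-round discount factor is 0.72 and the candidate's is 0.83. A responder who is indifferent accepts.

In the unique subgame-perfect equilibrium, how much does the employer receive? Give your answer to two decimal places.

When the candidate proposes, the employer accepts any offer worth at least 0.72 times what the employer would get by proposing next round; and vice versa.
This gives x = 200 − 0.72y and y = 200 − 0.83x, where x and y are each side's share when it proposes.
Hence (1 − 0.72·0.83)x = 200(1 − 0.72), i.e. 0.4024·x = 56.
x ≈ 139.1650; the employer's share is 200 − x ≈ 60.8350.

60.83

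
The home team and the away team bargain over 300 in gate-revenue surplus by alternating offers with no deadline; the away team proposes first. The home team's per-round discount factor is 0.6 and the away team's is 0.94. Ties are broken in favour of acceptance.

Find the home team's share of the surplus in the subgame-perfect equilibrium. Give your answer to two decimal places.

24.77

Let x be the away team's share when the away team proposes and y be the home team's share when the home team proposes.
The home team accepts iff offered ≥ 0.6·y, so x = 300 − 0.6y. Symmetrically y = 300 − 0.94x.
Substituting: x = 300 − 0.6(300 − 0.94x), giving x(1 − 0.94·0.6) = 300(1 − 0.6).
So x = 300 × 0.4 / 0.436 ≈ 275.2294, and the home team receives 300 − x ≈ 24.7706.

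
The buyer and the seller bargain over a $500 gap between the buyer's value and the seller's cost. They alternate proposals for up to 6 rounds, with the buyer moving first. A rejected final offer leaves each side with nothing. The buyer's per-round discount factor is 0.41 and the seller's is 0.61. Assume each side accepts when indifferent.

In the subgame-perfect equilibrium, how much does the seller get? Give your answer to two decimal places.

244.03

Solve by backward induction from round 6.
Round 6 (the seller proposes): rejection yields 0 for the buyer; the seller offers 0 and keeps 500.
Round 5 (the buyer proposes): the seller can get 500 next round, worth 0.61 × 500 = 305 now, so the buyer offers 305, keeping 195.
Round 4 (the seller proposes): the buyer can get 195 next round, worth 0.41 × 195 = 79.95 now, so the seller offers 79.95, keeping 420.05.
Round 3 (the buyer proposes): the seller can get 420.05 next round, worth 0.61 × 420.05 = 256.2305 now, so the buyer offers 256.2305, keeping 243.7695.
Round 2 (the seller proposes): the buyer can get 243.7695 next round, worth 0.41 × 243.7695 = 99.945495 now. The seller offers 99.945495 and keeps 500 − 99.945495 = 400.054505.
Round 1 (the buyer proposes): the seller can get 400.054505 next round, worth 0.61 × 400.054505 = 244.03324805 now. The buyer offers 244.03324805 and keeps 500 − 244.03324805 = 255.96675195.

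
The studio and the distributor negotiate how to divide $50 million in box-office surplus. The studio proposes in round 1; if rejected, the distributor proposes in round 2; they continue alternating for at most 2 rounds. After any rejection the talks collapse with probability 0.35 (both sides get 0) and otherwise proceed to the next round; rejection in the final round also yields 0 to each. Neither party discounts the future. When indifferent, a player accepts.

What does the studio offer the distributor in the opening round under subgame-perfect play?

Round 2 (the distributor proposes): the studio will accept anything ≥ 0, so the distributor offers 0 and keeps 50.
Round 1 (the studio proposes): rejecting gives the distributor an expected 0.65 × 50 = 32.5; the studio offers that and keeps 17.5.

32.5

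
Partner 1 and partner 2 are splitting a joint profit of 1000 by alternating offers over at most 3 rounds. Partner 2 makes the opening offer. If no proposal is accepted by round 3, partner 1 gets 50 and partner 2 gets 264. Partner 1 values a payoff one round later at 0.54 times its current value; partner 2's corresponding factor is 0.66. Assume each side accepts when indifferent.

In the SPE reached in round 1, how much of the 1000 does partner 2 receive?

Round 3 (partner 2 proposes): partner 1 gets 50 if talks fail, so partner 2 offers 50 and keeps 950.
Round 2 (partner 1 proposes): partner 2 can get 950 next round, worth 0.66 × 950 = 627 now, so partner 1 offers 627, keeping 373.
Round 1 (partner 2 proposes): partner 1 can get 373 next round, worth 0.54 × 373 = 201.42 now; partner 2 offers that and keeps 798.58.

798.58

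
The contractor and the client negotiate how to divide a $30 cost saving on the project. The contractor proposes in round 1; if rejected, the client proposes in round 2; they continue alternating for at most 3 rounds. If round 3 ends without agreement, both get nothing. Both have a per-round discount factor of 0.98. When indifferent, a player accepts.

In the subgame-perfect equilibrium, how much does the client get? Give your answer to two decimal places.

0.59

Solve by backward induction from round 3.
Round 3 (the contractor proposes): rejection yields 0 for the client; the contractor offers 0 and keeps 30.
Round 2 (the client proposes): the contractor can get 30 next round, worth 0.98 × 30 = 29.4 now; the client offers that and keeps 0.6.
Round 1 (the contractor proposes): the client can get 0.6 next round, worth 0.98 × 0.6 = 0.588 now; the contractor offers that and keeps 29.412.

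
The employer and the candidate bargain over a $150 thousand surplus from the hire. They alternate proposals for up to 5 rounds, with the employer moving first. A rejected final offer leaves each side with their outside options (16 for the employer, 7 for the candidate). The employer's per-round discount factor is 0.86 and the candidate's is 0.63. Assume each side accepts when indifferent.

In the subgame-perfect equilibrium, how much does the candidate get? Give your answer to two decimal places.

22.45

By backward induction:
Round 5 (the employer proposes): the candidate gets 7 if talks fail, so the employer offers 7 and keeps 143.
Round 4 (the candidate proposes): the employer can get 143 next round, worth 0.86 × 143 = 122.98 now. The candidate offers 122.98 and keeps 150 − 122.98 = 27.02.
Round 3 (the employer proposes): the candidate can get 27.02 next round, worth 0.63 × 27.02 = 17.0226 now. The employer offers 17.0226 and keeps 150 − 17.0226 = 132.9774.
Round 2 (the candidate proposes): the employer can get 132.9774 next round, worth 0.86 × 132.9774 = 114.360564 now; the candidate offers that and keeps 35.639436.
Round 1 (the employer proposes): the candidate can get 35.639436 next round, worth 0.63 × 35.639436 = 22.45284468 now; the employer offers that and keeps 127.54715532.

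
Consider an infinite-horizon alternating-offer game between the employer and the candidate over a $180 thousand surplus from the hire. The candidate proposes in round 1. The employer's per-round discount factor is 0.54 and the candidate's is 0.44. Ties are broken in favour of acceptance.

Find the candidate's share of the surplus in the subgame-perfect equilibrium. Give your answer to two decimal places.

Let x be the candidate's share when the candidate proposes and y be the employer's share when the employer proposes.
The employer accepts iff offered ≥ 0.54·y, so x = 180 − 0.54y. Symmetrically y = 180 − 0.44x.
Substituting: x = 180 − 0.54(180 − 0.44x), giving x(1 − 0.44·0.54) = 180(1 − 0.54).
So x = 180 × 0.46 / 0.7624 ≈ 108.6044, and the employer receives 180 − x ≈ 71.3956.

108.60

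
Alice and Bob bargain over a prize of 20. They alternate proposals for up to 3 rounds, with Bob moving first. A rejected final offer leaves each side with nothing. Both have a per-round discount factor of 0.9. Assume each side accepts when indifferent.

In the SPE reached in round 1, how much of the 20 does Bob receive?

18.2

Work backward from the last round.
Round 3 (Bob proposes): rejection yields 0 for Alice; Bob offers 0 and keeps 20.
Round 2 (Alice proposes): Bob can get 20 next round, worth 0.9 × 20 = 18 now, so Alice offers 18, keeping 2.
Round 1 (Bob proposes): Alice can get 2 next round, worth 0.9 × 2 = 1.8 now; Bob offers that and keeps 18.2.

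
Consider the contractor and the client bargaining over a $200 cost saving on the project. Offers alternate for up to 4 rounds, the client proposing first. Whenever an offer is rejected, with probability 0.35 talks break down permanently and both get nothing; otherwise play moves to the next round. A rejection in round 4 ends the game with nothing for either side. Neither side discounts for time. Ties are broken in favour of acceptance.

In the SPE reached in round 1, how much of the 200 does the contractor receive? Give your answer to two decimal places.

100.43

By backward induction:
Round 4 (the contractor proposes): rejection yields 0 for the client; the contractor offers 0 and keeps 200.
Round 3 (the client proposes): rejecting gives the contractor an expected 0.65 × 200 = 130, so the client offers 130, keeping 70.
Round 2 (the contractor proposes): rejecting gives the client an expected 0.65 × 70 = 45.5. The contractor offers 45.5 and keeps 200 − 45.5 = 154.5.
Round 1 (the client proposes): rejecting gives the contractor an expected 0.65 × 154.5 = 100.425; the client offers that and keeps 99.575.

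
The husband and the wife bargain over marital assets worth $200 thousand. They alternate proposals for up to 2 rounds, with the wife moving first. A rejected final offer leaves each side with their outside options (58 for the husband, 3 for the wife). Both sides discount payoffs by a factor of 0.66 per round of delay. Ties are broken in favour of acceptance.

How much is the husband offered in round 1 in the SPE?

Round 2 (the husband proposes): the wife gets 3 if talks fail, so the husband offers 3 and keeps 197.
Round 1 (the wife proposes): the husband can get 197 next round, worth 0.66 × 197 = 130.02 now. The wife offers 130.02 and keeps 200 − 130.02 = 69.98.

130.02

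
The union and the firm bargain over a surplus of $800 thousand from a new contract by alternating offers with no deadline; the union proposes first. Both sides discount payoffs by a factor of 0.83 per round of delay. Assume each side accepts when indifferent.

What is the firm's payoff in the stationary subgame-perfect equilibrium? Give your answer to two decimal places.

In a stationary SPE each proposer offers the other exactly their discounted continuation value.
If the union keeps x when proposing and the firm keeps y when proposing, then x = 800 − 0.83y and y = 800 − 0.83x.
Solving: x = 800(1 − 0.83) / (1 − 0.83·0.83) = 136 / 0.3111 ≈ 437.1585.
The firm gets 800 − 437.1585 ≈ 362.8415.

362.84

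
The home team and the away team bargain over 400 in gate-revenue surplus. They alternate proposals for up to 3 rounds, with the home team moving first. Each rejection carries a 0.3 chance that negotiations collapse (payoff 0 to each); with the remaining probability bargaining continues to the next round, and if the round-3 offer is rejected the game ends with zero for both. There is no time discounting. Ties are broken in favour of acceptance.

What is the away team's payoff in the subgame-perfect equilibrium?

Round 3 (the home team proposes): rejection yields 0 for the away team; the home team offers 0 and keeps 400.
Round 2 (the away team proposes): rejecting gives the home team an expected 0.7 × 400 = 280; the away team offers that and keeps 120.
Round 1 (the home team proposes): rejecting gives the away team an expected 0.7 × 120 = 84, so the home team offers 84, keeping 316.

84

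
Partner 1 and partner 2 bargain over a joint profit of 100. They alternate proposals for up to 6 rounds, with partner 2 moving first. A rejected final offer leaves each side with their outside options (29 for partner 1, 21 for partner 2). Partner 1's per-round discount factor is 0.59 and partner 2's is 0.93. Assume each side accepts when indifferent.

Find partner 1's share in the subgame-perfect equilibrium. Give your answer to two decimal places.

20.43

By backward induction:
Round 6 (partner 1 proposes): partner 2 gets 21 if talks fail, so partner 1 offers 21 and keeps 79.
Round 5 (partner 2 proposes): partner 1 can get 79 next round, worth 0.59 × 79 = 46.61 now. Partner 2 offers 46.61 and keeps 100 − 46.61 = 53.39.
Round 4 (partner 1 proposes): partner 2 can get 53.39 next round, worth 0.93 × 53.39 = 49.6527 now, so partner 1 offers 49.6527, keeping 50.3473.
Round 3 (partner 2 proposes): partner 1 can get 50.3473 next round, worth 0.59 × 50.3473 = 29.704907 now. Partner 2 offers 29.704907 and keeps 100 − 29.704907 = 70.295093.
Round 2 (partner 1 proposes): partner 2 can get 70.295093 next round, worth 0.93 × 70.295093 = 65.37443649 now. Partner 1 offers 65.37443649 and keeps 100 − 65.37443649 = 34.62556351.
Round 1 (partner 2 proposes): partner 1 can get 34.62556351 next round, worth 0.59 × 34.62556351 = 20.4290824709 now; partner 2 offers that and keeps 79.5709175291.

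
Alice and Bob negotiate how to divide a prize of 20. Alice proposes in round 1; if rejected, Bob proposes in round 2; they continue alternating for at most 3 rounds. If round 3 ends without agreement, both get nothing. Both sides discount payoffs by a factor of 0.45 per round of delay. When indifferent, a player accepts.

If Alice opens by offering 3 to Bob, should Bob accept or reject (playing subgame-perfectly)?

Reject

Work out Bob's continuation value if the offer is rejected.
Round 3 (Alice proposes): rejection yields 0 for Bob; Alice offers 0 and keeps 20.
Round 2 (Bob proposes): Alice can get 20 next round, worth 0.45 × 20 = 9 now; Bob offers that and keeps 11.
So by rejecting in round 1, Bob gets 11 next round, worth 0.45 × 11 = 4.95 now.
Offer 3 < 4.95, so Bob rejects.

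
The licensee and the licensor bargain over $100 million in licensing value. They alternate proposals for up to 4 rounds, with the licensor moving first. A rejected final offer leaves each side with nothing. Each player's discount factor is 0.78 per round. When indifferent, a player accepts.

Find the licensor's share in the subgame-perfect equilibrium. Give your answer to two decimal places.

35.38

Work backward from the last round.
Round 4 (the licensee proposes): rejection yields 0 for the licensor; the licensee offers 0 and keeps 100.
Round 3 (the licensor proposes): the licensee can get 100 next round, worth 0.78 × 100 = 78 now. The licensor offers 78 and keeps 100 − 78 = 22.
Round 2 (the licensee proposes): the licensor can get 22 next round, worth 0.78 × 22 = 17.16 now; the licensee offers that and keeps 82.84.
Round 1 (the licensor proposes): the licensee can get 82.84 next round, worth 0.78 × 82.84 = 64.6152 now, so the licensor offers 64.6152, keeping 35.3848.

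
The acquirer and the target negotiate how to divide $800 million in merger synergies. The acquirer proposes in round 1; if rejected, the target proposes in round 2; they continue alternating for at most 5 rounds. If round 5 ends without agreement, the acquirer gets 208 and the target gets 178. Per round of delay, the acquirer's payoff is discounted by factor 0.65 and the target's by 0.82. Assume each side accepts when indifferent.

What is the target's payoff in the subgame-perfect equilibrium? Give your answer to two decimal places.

Round 5 (the acquirer proposes): the target gets 178 if talks fail, so the acquirer offers 178 and keeps 622.
Round 4 (the target proposes): the acquirer can get 622 next round, worth 0.65 × 622 = 404.3 now; the target offers that and keeps 395.7.
Round 3 (the acquirer proposes): the target can get 395.7 next round, worth 0.82 × 395.7 = 324.474 now. The acquirer offers 324.474 and keeps 800 − 324.474 = 475.526.
Round 2 (the target proposes): the acquirer can get 475.526 next round, worth 0.65 × 475.526 = 309.0919 now. The target offers 309.0919 and keeps 800 − 309.0919 = 490.9081.
Round 1 (the acquirer proposes): the target can get 490.9081 next round, worth 0.82 × 490.9081 = 402.544642 now, so the acquirer offers 402.544642, keeping 397.455358.

402.54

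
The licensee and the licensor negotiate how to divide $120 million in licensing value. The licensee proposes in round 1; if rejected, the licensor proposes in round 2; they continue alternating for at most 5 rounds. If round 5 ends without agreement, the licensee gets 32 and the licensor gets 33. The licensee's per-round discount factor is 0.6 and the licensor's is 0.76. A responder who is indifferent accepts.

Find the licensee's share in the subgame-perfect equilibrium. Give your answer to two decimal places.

60.02

Round 5 (the licensee proposes): the licensor gets 33 if talks fail, so the licensee offers 33 and keeps 87.
Round 4 (the licensor proposes): the licensee can get 87 next round, worth 0.6 × 87 = 52.2 now. The licensor offers 52.2 and keeps 120 − 52.2 = 67.8.
Round 3 (the licensee proposes): the licensor can get 67.8 next round, worth 0.76 × 67.8 = 51.528 now, so the licensee offers 51.528, keeping 68.472.
Round 2 (the licensor proposes): the licensee can get 68.472 next round, worth 0.6 × 68.472 = 41.0832 now. The licensor offers 41.0832 and keeps 120 − 41.0832 = 78.9168.
Round 1 (the licensee proposes): the licensor can get 78.9168 next round, worth 0.76 × 78.9168 = 59.976768 now; the licensee offers that and keeps 60.023232.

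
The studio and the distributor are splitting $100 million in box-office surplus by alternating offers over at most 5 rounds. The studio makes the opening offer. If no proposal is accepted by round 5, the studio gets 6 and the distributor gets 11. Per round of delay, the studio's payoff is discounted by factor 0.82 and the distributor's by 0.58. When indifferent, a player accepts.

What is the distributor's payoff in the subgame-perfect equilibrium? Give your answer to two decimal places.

By backward induction:
Round 5 (the studio proposes): the distributor gets 11 if talks fail, so the studio offers 11 and keeps 89.
Round 4 (the distributor proposes): the studio can get 89 next round, worth 0.82 × 89 = 72.98 now; the distributor offers that and keeps 27.02.
Round 3 (the studio proposes): the distributor can get 27.02 next round, worth 0.58 × 27.02 = 15.6716 now; the studio offers that and keeps 84.3284.
Round 2 (the distributor proposes): the studio can get 84.3284 next round, worth 0.82 × 84.3284 = 69.149288 now; the distributor offers that and keeps 30.850712.
Round 1 (the studio proposes): the distributor can get 30.850712 next round, worth 0.58 × 30.850712 = 17.89341296 now; the studio offers that and keeps 82.10658704.

17.89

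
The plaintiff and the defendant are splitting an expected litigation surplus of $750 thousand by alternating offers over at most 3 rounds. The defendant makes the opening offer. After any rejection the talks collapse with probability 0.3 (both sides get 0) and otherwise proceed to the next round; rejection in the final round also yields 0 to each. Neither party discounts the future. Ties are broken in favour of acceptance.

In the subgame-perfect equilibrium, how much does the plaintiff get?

157.5

Round 3 (the defendant proposes): the plaintiff will accept anything ≥ 0, so the defendant offers 0 and keeps 750.
Round 2 (the plaintiff proposes): rejecting gives the defendant an expected 0.7 × 750 = 525. The plaintiff offers 525 and keeps 750 − 525 = 225.
Round 1 (the defendant proposes): rejecting gives the plaintiff an expected 0.7 × 225 = 157.5, so the defendant offers 157.5, keeping 592.5.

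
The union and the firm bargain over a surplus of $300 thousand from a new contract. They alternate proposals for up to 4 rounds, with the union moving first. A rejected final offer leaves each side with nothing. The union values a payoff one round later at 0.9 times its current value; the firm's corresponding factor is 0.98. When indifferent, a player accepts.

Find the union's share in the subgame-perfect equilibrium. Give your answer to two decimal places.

11.29

Round 4 (the firm proposes): the union will accept anything ≥ 0, so the firm offers 0 and keeps 300.
Round 3 (the union proposes): the firm can get 300 next round, worth 0.98 × 300 = 294 now; the union offers that and keeps 6.
Round 2 (the firm proposes): the union can get 6 next round, worth 0.9 × 6 = 5.4 now, so the firm offers 5.4, keeping 294.6.
Round 1 (the union proposes): the firm can get 294.6 next round, worth 0.98 × 294.6 = 288.708 now. The union offers 288.708 and keeps 300 − 288.708 = 11.292.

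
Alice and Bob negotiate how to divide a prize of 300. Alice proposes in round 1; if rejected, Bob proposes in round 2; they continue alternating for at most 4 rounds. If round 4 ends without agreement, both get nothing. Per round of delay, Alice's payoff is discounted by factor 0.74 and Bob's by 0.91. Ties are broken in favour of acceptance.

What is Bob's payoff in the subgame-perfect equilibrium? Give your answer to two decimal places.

254.82

Round 4 (Bob proposes): rejection yields 0 for Alice; Bob offers 0 and keeps 300.
Round 3 (Alice proposes): Bob can get 300 next round, worth 0.91 × 300 = 273 now. Alice offers 273 and keeps 300 − 273 = 27.
Round 2 (Bob proposes): Alice can get 27 next round, worth 0.74 × 27 = 19.98 now, so Bob offers 19.98, keeping 280.02.
Round 1 (Alice proposes): Bob can get 280.02 next round, worth 0.91 × 280.02 = 254.8182 now, so Alice offers 254.8182, keeping 45.1818.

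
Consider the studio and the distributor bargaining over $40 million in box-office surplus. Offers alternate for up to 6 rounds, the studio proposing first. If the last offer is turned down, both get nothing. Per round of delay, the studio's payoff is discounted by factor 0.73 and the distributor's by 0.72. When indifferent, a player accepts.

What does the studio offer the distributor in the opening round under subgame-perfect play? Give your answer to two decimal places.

19.82

Round 6 (the distributor proposes): the studio will accept anything ≥ 0, so the distributor offers 0 and keeps 40.
Round 5 (the studio proposes): the distributor can get 40 next round, worth 0.72 × 40 = 28.8 now, so the studio offers 28.8, keeping 11.2.
Round 4 (the distributor proposes): the studio can get 11.2 next round, worth 0.73 × 11.2 = 8.176 now. The distributor offers 8.176 and keeps 40 − 8.176 = 31.824.
Round 3 (the studio proposes): the distributor can get 31.824 next round, worth 0.72 × 31.824 = 22.91328 now; the studio offers that and keeps 17.08672.
Round 2 (the distributor proposes): the studio can get 17.08672 next round, worth 0.73 × 17.08672 = 12.4733056 now. The distributor offers 12.4733056 and keeps 40 − 12.4733056 = 27.5266944.
Round 1 (the studio proposes): the distributor can get 27.5266944 next round, worth 0.72 × 27.5266944 = 19.819219968 now; the studio offers that and keeps 20.180780032.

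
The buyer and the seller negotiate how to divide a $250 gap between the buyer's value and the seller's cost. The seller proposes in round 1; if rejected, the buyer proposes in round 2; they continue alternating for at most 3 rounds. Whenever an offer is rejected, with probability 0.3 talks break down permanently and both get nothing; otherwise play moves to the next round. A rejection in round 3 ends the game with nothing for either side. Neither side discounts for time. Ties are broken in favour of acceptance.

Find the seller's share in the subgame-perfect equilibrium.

197.5

By backward induction:
Round 3 (the seller proposes): rejection yields 0 for the buyer; the seller offers 0 and keeps 250.
Round 2 (the buyer proposes): rejecting gives the seller an expected 0.7 × 250 = 175, so the buyer offers 175, keeping 75.
Round 1 (the seller proposes): rejecting gives the buyer an expected 0.7 × 75 = 52.5; the seller offers that and keeps 197.5.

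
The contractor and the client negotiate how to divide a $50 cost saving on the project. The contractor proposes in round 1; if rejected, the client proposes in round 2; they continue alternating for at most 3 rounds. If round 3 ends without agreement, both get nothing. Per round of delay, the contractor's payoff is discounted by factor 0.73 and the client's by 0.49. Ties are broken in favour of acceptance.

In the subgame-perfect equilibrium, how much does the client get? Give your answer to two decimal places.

6.62

Round 3 (the contractor proposes): rejection yields 0 for the client; the contractor offers 0 and keeps 50.
Round 2 (the client proposes): the contractor can get 50 next round, worth 0.73 × 50 = 36.5 now, so the client offers 36.5, keeping 13.5.
Round 1 (the contractor proposes): the client can get 13.5 next round, worth 0.49 × 13.5 = 6.615 now; the contractor offers that and keeps 43.385.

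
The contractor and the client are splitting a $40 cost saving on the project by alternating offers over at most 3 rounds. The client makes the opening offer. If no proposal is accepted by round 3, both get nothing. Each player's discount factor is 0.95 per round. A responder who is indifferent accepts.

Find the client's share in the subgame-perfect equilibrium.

38.1

Solve by backward induction from round 3.
Round 3 (the client proposes): rejection yields 0 for the contractor; the client offers 0 and keeps 40.
Round 2 (the contractor proposes): the client can get 40 next round, worth 0.95 × 40 = 38 now; the contractor offers that and keeps 2.
Round 1 (the client proposes): the contractor can get 2 next round, worth 0.95 × 2 = 1.9 now, so the client offers 1.9, keeping 38.1.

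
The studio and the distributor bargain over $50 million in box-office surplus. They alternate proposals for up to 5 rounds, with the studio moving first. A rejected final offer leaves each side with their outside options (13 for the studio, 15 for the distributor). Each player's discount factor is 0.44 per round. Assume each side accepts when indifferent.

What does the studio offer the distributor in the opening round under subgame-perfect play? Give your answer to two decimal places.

Round 5 (the studio proposes): the distributor gets 15 if talks fail, so the studio offers 15 and keeps 35.
Round 4 (the distributor proposes): the studio can get 35 next round, worth 0.44 × 35 = 15.4 now, so the distributor offers 15.4, keeping 34.6.
Round 3 (the studio proposes): the distributor can get 34.6 next round, worth 0.44 × 34.6 = 15.224 now, so the studio offers 15.224, keeping 34.776.
Round 2 (the distributor proposes): the studio can get 34.776 next round, worth 0.44 × 34.776 = 15.30144 now, so the distributor offers 15.30144, keeping 34.69856.
Round 1 (the studio proposes): the distributor can get 34.69856 next round, worth 0.44 × 34.69856 = 15.2673664 now. The studio offers 15.2673664 and keeps 50 − 15.2673664 = 34.7326336.

15.27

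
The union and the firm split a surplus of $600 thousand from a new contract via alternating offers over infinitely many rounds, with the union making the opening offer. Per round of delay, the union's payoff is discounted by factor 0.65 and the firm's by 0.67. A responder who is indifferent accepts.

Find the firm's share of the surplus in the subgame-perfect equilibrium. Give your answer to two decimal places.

249.25

When the union proposes, the firm accepts any offer worth at least 0.67 times what the firm would get by proposing next round; and vice versa.
This gives x = 600 − 0.67y and y = 600 − 0.65x, where x and y are each side's share when it proposes.
Hence (1 − 0.67·0.65)x = 600(1 − 0.67), i.e. 0.5645·x = 198.
x ≈ 350.7529; the firm's share is 600 − x ≈ 249.2471.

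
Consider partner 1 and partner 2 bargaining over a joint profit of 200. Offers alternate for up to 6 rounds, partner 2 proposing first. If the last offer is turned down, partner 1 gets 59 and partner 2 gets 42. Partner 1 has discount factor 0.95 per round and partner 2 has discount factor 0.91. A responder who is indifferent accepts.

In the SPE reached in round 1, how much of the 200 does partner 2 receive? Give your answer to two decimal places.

55.94

Work backward from the last round.
Round 6 (partner 1 proposes): partner 2 gets 42 if talks fail, so partner 1 offers 42 and keeps 158.
Round 5 (partner 2 proposes): partner 1 can get 158 next round, worth 0.95 × 158 = 150.1 now, so partner 2 offers 150.1, keeping 49.9.
Round 4 (partner 1 proposes): partner 2 can get 49.9 next round, worth 0.91 × 49.9 = 45.409 now. Partner 1 offers 45.409 and keeps 200 − 45.409 = 154.591.
Round 3 (partner 2 proposes): partner 1 can get 154.591 next round, worth 0.95 × 154.591 = 146.86145 now; partner 2 offers that and keeps 53.13855.
Round 2 (partner 1 proposes): partner 2 can get 53.13855 next round, worth 0.91 × 53.13855 = 48.3560805 now; partner 1 offers that and keeps 151.6439195.
Round 1 (partner 2 proposes): partner 1 can get 151.6439195 next round, worth 0.95 × 151.6439195 = 144.061723525 now, so partner 2 offers 144.061723525, keeping 55.938276475.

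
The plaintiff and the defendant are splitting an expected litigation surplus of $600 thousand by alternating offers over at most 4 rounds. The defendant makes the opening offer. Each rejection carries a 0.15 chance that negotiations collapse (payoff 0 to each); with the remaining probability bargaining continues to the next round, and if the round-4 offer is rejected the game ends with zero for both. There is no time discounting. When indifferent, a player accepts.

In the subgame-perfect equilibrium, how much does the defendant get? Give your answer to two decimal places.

By backward induction:
Round 4 (the plaintiff proposes): rejection yields 0 for the defendant; the plaintiff offers 0 and keeps 600.
Round 3 (the defendant proposes): rejecting gives the plaintiff an expected 0.85 × 600 = 510, so the defendant offers 510, keeping 90.
Round 2 (the plaintiff proposes): rejecting gives the defendant an expected 0.85 × 90 = 76.5; the plaintiff offers that and keeps 523.5.
Round 1 (the defendant proposes): rejecting gives the plaintiff an expected 0.85 × 523.5 = 444.975; the defendant offers that and keeps 155.025.

155.03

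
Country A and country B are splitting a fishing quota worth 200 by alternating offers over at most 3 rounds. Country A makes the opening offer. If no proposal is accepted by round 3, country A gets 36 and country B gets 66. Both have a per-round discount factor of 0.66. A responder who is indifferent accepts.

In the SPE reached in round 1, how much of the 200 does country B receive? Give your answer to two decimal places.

Round 3 (country A proposes): country B gets 66 if talks fail, so country A offers 66 and keeps 134.
Round 2 (country B proposes): country A can get 134 next round, worth 0.66 × 134 = 88.44 now, so country B offers 88.44, keeping 111.56.
Round 1 (country A proposes): country B can get 111.56 next round, worth 0.66 × 111.56 = 73.6296 now, so country A offers 73.6296, keeping 126.3704.

73.63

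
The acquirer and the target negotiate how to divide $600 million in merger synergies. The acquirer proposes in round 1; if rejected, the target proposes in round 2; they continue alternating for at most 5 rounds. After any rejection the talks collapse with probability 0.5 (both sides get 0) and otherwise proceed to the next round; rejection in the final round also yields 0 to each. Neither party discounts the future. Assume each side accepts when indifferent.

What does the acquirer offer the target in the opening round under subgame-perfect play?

Round 5 (the acquirer proposes): the target will accept anything ≥ 0, so the acquirer offers 0 and keeps 600.
Round 4 (the target proposes): rejecting gives the acquirer an expected 0.5 × 600 = 300, so the target offers 300, keeping 300.
Round 3 (the acquirer proposes): rejecting gives the target an expected 0.5 × 300 = 150. The acquirer offers 150 and keeps 600 − 150 = 450.
Round 2 (the target proposes): rejecting gives the acquirer an expected 0.5 × 450 = 225. The target offers 225 and keeps 600 − 225 = 375.
Round 1 (the acquirer proposes): rejecting gives the target an expected 0.5 × 375 = 187.5; the acquirer offers that and keeps 412.5.

187.5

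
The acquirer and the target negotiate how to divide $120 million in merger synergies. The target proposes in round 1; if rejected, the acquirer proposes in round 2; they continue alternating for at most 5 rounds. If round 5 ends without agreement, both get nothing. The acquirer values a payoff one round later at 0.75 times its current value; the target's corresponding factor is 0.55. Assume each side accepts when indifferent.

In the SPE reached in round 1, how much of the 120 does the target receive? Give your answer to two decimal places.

62.79

Round 5 (the target proposes): the acquirer will accept anything ≥ 0, so the target offers 0 and keeps 120.
Round 4 (the acquirer proposes): the target can get 120 next round, worth 0.55 × 120 = 66 now, so the acquirer offers 66, keeping 54.
Round 3 (the target proposes): the acquirer can get 54 next round, worth 0.75 × 54 = 40.5 now; the target offers that and keeps 79.5.
Round 2 (the acquirer proposes): the target can get 79.5 next round, worth 0.55 × 79.5 = 43.725 now; the acquirer offers that and keeps 76.275.
Round 1 (the target proposes): the acquirer can get 76.275 next round, worth 0.75 × 76.275 = 57.20625 now; the target offers that and keeps 62.79375.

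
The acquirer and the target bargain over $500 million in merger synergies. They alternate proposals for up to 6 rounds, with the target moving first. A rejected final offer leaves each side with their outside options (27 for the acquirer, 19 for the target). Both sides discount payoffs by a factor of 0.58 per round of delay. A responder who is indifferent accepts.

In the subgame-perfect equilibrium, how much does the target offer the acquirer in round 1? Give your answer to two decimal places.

Round 6 (the acquirer proposes): the target gets 19 if talks fail, so the acquirer offers 19 and keeps 481.
Round 5 (the target proposes): the acquirer can get 481 next round, worth 0.58 × 481 = 278.98 now; the target offers that and keeps 221.02.
Round 4 (the acquirer proposes): the target can get 221.02 next round, worth 0.58 × 221.02 = 128.1916 now; the acquirer offers that and keeps 371.8084.
Round 3 (the target proposes): the acquirer can get 371.8084 next round, worth 0.58 × 371.8084 = 215.648872 now. The target offers 215.648872 and keeps 500 − 215.648872 = 284.351128.
Round 2 (the acquirer proposes): the target can get 284.351128 next round, worth 0.58 × 284.351128 = 164.92365424 now. The acquirer offers 164.92365424 and keeps 500 − 164.92365424 = 335.07634576.
Round 1 (the target proposes): the acquirer can get 335.07634576 next round, worth 0.58 × 335.07634576 = 194.3442805408 now, so the target offers 194.3442805408, keeping 305.6557194592.

194.34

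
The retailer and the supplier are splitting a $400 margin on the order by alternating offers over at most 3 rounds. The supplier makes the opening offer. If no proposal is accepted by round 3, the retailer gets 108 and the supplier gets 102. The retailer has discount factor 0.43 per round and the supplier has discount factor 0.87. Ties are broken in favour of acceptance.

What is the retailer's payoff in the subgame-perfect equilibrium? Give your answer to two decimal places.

62.76

Round 3 (the supplier proposes): the retailer gets 108 if talks fail, so the supplier offers 108 and keeps 292.
Round 2 (the retailer proposes): the supplier can get 292 next round, worth 0.87 × 292 = 254.04 now. The retailer offers 254.04 and keeps 400 − 254.04 = 145.96.
Round 1 (the supplier proposes): the retailer can get 145.96 next round, worth 0.43 × 145.96 = 62.7628 now; the supplier offers that and keeps 337.2372.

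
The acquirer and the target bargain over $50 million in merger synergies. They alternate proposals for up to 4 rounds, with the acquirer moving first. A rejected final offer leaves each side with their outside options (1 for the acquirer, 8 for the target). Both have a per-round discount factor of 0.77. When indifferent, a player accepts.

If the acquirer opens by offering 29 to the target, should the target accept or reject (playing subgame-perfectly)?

Round 4 (the target proposes): the acquirer gets 1 if talks fail, so the target offers 1 and keeps 49.
Round 3 (the acquirer proposes): the target can get 49 next round, worth 0.77 × 49 = 37.73 now. The acquirer offers 37.73 and keeps 50 − 37.73 = 12.27.
Round 2 (the target proposes): the acquirer can get 12.27 next round, worth 0.77 × 12.27 = 9.4479 now. The target offers 9.4479 and keeps 50 − 9.4479 = 40.5521.
So by rejecting in round 1, the target gets 40.5521 next round, worth 0.77 × 40.5521 = 31.225117 now.
Offer 29 < 31.225117, so the target rejects.

Reject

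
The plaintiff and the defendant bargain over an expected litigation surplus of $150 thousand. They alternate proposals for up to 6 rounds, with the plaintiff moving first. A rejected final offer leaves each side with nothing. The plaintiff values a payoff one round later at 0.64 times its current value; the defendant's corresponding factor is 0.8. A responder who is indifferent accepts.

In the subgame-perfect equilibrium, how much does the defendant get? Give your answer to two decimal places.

96.78

By backward induction:
Round 6 (the defendant proposes): rejection yields 0 for the plaintiff; the defendant offers 0 and keeps 150.
Round 5 (the plaintiff proposes): the defendant can get 150 next round, worth 0.8 × 150 = 120 now; the plaintiff offers that and keeps 30.
Round 4 (the defendant proposes): the plaintiff can get 30 next round, worth 0.64 × 30 = 19.2 now; the defendant offers that and keeps 130.8.
Round 3 (the plaintiff proposes): the defendant can get 130.8 next round, worth 0.8 × 130.8 = 104.64 now; the plaintiff offers that and keeps 45.36.
Round 2 (the defendant proposes): the plaintiff can get 45.36 next round, worth 0.64 × 45.36 = 29.0304 now. The defendant offers 29.0304 and keeps 150 − 29.0304 = 120.9696.
Round 1 (the plaintiff proposes): the defendant can get 120.9696 next round, worth 0.8 × 120.9696 = 96.77568 now, so the plaintiff offers 96.77568, keeping 53.22432.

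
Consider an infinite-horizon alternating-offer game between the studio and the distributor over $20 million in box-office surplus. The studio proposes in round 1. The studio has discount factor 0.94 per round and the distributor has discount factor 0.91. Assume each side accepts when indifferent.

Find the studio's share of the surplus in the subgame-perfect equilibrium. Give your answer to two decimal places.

In a stationary SPE each proposer offers the other exactly their discounted continuation value.
If the studio keeps x when proposing and the distributor keeps y when proposing, then x = 20 − 0.91y and y = 20 − 0.94x.
Solving: x = 20(1 − 0.91) / (1 − 0.94·0.91) = 1.8 / 0.1446 ≈ 12.4481.
The distributor gets 20 − 12.4481 ≈ 7.5519.

12.45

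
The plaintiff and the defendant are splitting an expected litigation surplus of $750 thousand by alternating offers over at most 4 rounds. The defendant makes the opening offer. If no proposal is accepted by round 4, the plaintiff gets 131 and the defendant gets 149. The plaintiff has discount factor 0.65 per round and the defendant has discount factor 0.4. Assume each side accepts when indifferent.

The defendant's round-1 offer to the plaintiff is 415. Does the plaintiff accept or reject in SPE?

Accept

Work out the plaintiff's continuation value if the offer is rejected.
Round 4 (the plaintiff proposes): the defendant gets 149 if talks fail, so the plaintiff offers 149 and keeps 601.
Round 3 (the defendant proposes): the plaintiff can get 601 next round, worth 0.65 × 601 = 390.65 now; the defendant offers that and keeps 359.35.
Round 2 (the plaintiff proposes): the defendant can get 359.35 next round, worth 0.4 × 359.35 = 143.74 now, so the plaintiff offers 143.74, keeping 606.26.
So by rejecting in round 1, the plaintiff gets 606.26 next round, worth 0.65 × 606.26 = 394.069 now.
Offer 415 ≥ 394.069, so the plaintiff accepts.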